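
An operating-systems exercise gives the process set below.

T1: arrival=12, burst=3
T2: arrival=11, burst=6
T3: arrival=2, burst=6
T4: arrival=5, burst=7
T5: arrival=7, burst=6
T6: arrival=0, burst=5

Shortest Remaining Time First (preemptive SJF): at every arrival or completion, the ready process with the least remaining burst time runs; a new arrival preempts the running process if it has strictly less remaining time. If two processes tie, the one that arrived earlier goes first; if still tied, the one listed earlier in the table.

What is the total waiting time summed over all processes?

Timeline: | T6 0-5 | T3 5-11 | T5 11-12 | T1 12-15 | T5 15-20 | T2 20-26 | T4 26-33 |
Completion: T1=15  T2=26  T3=11  T4=33  T5=20  T6=5
Waiting = turnaround − burst: T1=0, T2=9, T3=3, T4=21, T5=7, T6=0
Total waiting = 0 + 9 + 3 + 21 + 7 + 0 = 40

40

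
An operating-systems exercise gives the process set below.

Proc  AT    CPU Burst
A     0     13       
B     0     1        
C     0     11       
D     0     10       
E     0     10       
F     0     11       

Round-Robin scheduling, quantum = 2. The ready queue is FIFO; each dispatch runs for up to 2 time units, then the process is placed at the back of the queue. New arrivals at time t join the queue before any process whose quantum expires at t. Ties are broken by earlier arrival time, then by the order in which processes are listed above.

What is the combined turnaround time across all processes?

Gantt: | A 0-2 | B 2-3 | C 3-5 | D 5-7 | E 7-9 | F 9-11 | A 11-13 | C 13-15 | D 15-17 | E 17-19 | F 19-21 | A 21-23 | C 23-25 | D 25-27 | E 27-29 | F 29-31 | A 31-33 | C 33-35 | D 35-37 | E 37-39 | F 39-41 | A 41-43 | C 43-45 | D 45-47 | E 47-49 | F 49-51 | A 51-53 | C 53-54 | F 54-55 | A 55-56 |
Completion: A=56  B=3  C=54  D=47  E=49  F=55
Turnaround = completion − arrival: A=56, B=3, C=54, D=47, E=49, F=55
Total turnaround = 56 + 3 + 54 + 47 + 49 + 55 = 264

264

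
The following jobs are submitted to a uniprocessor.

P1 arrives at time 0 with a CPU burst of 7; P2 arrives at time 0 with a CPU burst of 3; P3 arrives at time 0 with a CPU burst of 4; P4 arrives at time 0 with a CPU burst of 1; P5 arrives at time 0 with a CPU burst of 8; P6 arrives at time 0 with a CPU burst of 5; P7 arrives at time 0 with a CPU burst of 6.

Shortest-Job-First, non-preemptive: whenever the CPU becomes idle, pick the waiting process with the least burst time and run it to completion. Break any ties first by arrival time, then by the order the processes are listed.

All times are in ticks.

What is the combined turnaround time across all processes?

105

Schedule: | P4 0-1 | P2 1-4 | P3 4-8 | P6 8-13 | P7 13-19 | P1 19-26 | P5 26-34 |
Completion: P1=26  P2=4  P3=8  P4=1  P5=34  P6=13  P7=19
Turnaround (C−A): P1=26  P2=4  P3=8  P4=1  P5=34  P6=13  P7=19
Turnaround = completion − arrival: P1=26, P2=4, P3=8, P4=1, P5=34, P6=13, P7=19
Total turnaround = 26 + 4 + 8 + 1 + 34 + 13 + 19 = 105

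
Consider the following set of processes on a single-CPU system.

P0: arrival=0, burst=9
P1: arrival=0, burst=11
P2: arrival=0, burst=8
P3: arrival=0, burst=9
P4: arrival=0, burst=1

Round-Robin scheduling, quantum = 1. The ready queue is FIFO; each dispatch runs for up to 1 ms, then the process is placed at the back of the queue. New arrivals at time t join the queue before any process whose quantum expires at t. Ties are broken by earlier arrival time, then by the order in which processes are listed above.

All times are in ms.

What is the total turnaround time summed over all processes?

Gantt: | P0 0-1 | P1 1-2 | P2 2-3 | P3 3-4 | P4 4-5 | P0 5-6 | P1 6-7 | P2 7-8 | P3 8-9 | P0 9-10 | P1 10-11 | P2 11-12 | P3 12-13 | P0 13-14 | P1 14-15 | P2 15-16 | P3 16-17 | P0 17-18 | P1 18-19 | P2 19-20 | P3 20-21 | P0 21-22 | P1 22-23 | P2 23-24 | P3 24-25 | P0 25-26 | P1 26-27 | P2 27-28 | P3 28-29 | P0 29-30 | P1 30-31 | P2 31-32 | P3 32-33 | P0 33-34 | P1 34-35 | P3 35-36 | P1 36-38 |
Completion: P0=34  P1=38  P2=32  P3=36  P4=5
Turnaround = completion − arrival: P0=34, P1=38, P2=32, P3=36, P4=5
Total turnaround = 34 + 38 + 32 + 36 + 5 = 145

145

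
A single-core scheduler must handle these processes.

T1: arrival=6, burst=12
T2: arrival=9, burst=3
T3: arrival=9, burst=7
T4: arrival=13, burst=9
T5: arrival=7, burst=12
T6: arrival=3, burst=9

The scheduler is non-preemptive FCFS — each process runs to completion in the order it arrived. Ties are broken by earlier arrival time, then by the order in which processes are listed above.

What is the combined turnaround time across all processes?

Gantt: | idle 0-3 | T6 3-12 | T1 12-24 | T5 24-36 | T2 36-39 | T3 39-46 | T4 46-55 |
Completion: T1=24  T2=39  T3=46  T4=55  T5=36  T6=12
Turnaround = completion − arrival: T1=18, T2=30, T3=37, T4=42, T5=29, T6=9
Total turnaround = 18 + 30 + 37 + 42 + 29 + 9 = 165

165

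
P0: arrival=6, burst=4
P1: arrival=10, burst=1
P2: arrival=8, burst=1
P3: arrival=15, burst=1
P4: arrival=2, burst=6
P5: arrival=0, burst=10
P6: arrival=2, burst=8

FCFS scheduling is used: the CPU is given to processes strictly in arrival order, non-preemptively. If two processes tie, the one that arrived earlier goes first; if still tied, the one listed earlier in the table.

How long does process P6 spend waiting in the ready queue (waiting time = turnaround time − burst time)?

Schedule: | P5 0-10 | P4 10-16 | P6 16-24 | P0 24-28 | P2 28-29 | P1 29-30 | P3 30-31 |
Completion: P0=28  P1=30  P2=29  P3=31  P4=16  P5=10  P6=24
Turnaround (C−A): P0=22  P1=20  P2=21  P3=16  P4=14  P5=10  P6=22
Waiting(P6) = turnaround − burst = 22 − 8 = 14

14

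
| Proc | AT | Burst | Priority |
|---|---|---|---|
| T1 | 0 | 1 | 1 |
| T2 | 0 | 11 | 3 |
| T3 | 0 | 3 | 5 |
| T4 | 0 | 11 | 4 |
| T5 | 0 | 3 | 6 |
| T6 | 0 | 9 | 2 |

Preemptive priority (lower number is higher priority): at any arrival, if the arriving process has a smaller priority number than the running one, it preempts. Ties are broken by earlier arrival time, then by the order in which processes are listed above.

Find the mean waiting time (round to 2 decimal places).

16.50

Schedule: | T1 0-1 | T6 1-10 | T2 10-21 | T4 21-32 | T3 32-35 | T5 35-38 |
Completion: T1=1  T2=21  T3=35  T4=32  T5=38  T6=10
Waiting times: T1=0, T2=10, T3=32, T4=21, T5=35, T6=1
Average waiting = (0+10+32+21+35+1) / 6 = 99/6 = 16.50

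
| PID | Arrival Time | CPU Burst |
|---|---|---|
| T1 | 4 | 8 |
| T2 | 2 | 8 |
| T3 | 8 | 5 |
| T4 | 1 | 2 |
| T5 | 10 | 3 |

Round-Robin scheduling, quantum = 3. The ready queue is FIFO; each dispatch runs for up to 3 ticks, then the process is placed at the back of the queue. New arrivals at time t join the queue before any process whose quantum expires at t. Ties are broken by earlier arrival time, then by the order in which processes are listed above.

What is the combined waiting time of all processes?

48

Timeline: | idle 0-1 | T4 1-3 | T2 3-6 | T1 6-9 | T2 9-12 | T3 12-15 | T1 15-18 | T5 18-21 | T2 21-23 | T3 23-25 | T1 25-27 |
Completion: T1=27  T2=23  T3=25  T4=3  T5=21
Turnaround (C−A): T1=23  T2=21  T3=17  T4=2  T5=11
Waiting = turnaround − burst: T1=15, T2=13, T3=12, T4=0, T5=8
Total waiting = 15 + 13 + 12 + 0 + 8 = 48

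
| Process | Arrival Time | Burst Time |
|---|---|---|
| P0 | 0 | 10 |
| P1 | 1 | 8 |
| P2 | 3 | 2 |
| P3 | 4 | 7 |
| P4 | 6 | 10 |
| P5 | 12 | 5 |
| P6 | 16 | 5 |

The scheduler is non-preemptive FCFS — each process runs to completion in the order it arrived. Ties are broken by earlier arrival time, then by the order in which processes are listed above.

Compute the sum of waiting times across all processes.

Gantt: | P0 0-10 | P1 10-18 | P2 18-20 | P3 20-27 | P4 27-37 | P5 37-42 | P6 42-47 |
Completion: P0=10  P1=18  P2=20  P3=27  P4=37  P5=42  P6=47
Turnaround (C−A): P0=10  P1=17  P2=17  P3=23  P4=31  P5=30  P6=31
Waiting = turnaround − burst: P0=0, P1=9, P2=15, P3=16, P4=21, P5=25, P6=26
Total waiting = 0 + 9 + 15 + 16 + 21 + 25 + 26 = 112

112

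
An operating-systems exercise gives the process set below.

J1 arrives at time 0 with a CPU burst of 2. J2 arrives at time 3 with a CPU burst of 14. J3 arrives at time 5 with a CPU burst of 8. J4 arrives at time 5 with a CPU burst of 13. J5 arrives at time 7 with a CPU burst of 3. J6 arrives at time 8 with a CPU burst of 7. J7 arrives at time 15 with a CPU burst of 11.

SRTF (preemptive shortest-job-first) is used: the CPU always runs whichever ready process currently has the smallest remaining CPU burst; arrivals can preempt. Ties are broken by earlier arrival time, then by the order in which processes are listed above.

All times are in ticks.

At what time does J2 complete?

Timeline: | J1 0-2 | idle 2-3 | J2 3-5 | J3 5-7 | J5 7-10 | J3 10-16 | J6 16-23 | J7 23-34 | J2 34-46 | J4 46-59 |
Completion: J1=2  J2=46  J3=16  J4=59  J5=10  J6=23  J7=34
Turnaround (C−A): J1=2  J2=43  J3=11  J4=54  J5=3  J6=15  J7=19

46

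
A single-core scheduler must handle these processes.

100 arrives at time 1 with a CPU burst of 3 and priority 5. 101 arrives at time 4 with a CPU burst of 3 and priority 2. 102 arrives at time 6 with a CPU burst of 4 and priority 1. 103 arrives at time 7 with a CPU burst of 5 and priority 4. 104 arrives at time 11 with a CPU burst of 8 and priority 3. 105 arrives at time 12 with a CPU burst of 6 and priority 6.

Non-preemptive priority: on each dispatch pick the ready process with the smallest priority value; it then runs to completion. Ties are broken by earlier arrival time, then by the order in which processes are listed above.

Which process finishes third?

102

Timeline: | idle 0-1 | 100 1-4 | 101 4-7 | 102 7-11 | 104 11-19 | 103 19-24 | 105 24-30 |
Completion: 100=4  101=7  102=11  103=24  104=19  105=30
Turnaround (C−A): 100=3  101=3  102=5  103=17  104=8  105=18
Finish order: 100 → 101 → 102 → 104 → 103 → 105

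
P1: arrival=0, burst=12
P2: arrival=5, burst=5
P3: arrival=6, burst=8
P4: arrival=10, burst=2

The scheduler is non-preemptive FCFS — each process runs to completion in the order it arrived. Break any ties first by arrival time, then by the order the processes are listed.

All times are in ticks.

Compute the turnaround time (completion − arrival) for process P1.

Schedule: | P1 0-12 | P2 12-17 | P3 17-25 | P4 25-27 |
Completion: P1=12  P2=17  P3=25  P4=27
Turnaround(P1) = completion − arrival = 12 − 0 = 12

12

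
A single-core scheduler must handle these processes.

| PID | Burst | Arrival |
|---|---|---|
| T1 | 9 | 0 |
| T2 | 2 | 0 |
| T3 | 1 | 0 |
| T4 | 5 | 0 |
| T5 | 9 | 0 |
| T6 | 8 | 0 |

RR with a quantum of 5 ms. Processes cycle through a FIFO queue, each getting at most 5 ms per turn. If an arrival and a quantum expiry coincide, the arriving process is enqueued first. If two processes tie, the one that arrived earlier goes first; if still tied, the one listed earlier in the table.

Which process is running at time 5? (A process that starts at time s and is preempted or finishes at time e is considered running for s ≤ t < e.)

Gantt: | T1 0-5 | T2 5-7 | T3 7-8 | T4 8-13 | T5 13-18 | T6 18-23 | T1 23-27 | T5 27-31 | T6 31-34 |
Completion: T1=27  T2=7  T3=8  T4=13  T5=31  T6=34
Turnaround (C−A): T1=27  T2=7  T3=8  T4=13  T5=31  T6=34

T2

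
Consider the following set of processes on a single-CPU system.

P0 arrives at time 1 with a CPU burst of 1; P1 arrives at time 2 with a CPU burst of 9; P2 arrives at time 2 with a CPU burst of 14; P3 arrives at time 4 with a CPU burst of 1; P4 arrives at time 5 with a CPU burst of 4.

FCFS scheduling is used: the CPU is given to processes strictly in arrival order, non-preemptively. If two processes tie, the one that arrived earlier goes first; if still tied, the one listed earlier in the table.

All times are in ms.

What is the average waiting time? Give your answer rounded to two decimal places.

Schedule: | idle 0-1 | P0 1-2 | P1 2-11 | P2 11-25 | P3 25-26 | P4 26-30 |
Completion: P0=2  P1=11  P2=25  P3=26  P4=30
Turnaround (C−A): P0=1  P1=9  P2=23  P3=22  P4=25
Waiting times: P0=0, P1=0, P2=9, P3=21, P4=21
Average waiting = (0+0+9+21+21) / 5 = 51/5 = 10.20

10.20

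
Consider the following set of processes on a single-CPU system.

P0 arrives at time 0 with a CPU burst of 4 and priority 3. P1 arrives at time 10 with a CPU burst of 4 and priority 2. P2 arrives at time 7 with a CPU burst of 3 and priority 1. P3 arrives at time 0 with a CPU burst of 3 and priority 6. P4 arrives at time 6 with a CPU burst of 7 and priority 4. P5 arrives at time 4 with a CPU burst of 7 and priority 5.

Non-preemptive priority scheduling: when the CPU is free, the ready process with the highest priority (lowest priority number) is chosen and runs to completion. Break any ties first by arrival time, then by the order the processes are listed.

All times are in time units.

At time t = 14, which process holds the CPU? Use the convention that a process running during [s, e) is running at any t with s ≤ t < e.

Schedule: | P0 0-4 | P5 4-11 | P2 11-14 | P1 14-18 | P4 18-25 | P3 25-28 |
Completion: P0=4  P1=18  P2=14  P3=28  P4=25  P5=11
Turnaround (C−A): P0=4  P1=8  P2=7  P3=28  P4=19  P5=7

P1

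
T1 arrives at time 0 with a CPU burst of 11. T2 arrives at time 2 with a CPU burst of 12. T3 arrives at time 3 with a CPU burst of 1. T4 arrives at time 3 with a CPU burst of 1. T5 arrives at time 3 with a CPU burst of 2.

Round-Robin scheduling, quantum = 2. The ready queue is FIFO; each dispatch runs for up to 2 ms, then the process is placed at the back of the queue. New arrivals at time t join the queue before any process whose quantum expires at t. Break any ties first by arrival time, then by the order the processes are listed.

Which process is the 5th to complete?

Schedule: | T1 0-2 | T2 2-4 | T1 4-6 | T3 6-7 | T4 7-8 | T5 8-10 | T2 10-12 | T1 12-14 | T2 14-16 | T1 16-18 | T2 18-20 | T1 20-22 | T2 22-24 | T1 24-25 | T2 25-27 |
Completion: T1=25  T2=27  T3=7  T4=8  T5=10
Turnaround (C−A): T1=25  T2=25  T3=4  T4=5  T5=7
Finish order: T3 → T4 → T5 → T1 → T2

T2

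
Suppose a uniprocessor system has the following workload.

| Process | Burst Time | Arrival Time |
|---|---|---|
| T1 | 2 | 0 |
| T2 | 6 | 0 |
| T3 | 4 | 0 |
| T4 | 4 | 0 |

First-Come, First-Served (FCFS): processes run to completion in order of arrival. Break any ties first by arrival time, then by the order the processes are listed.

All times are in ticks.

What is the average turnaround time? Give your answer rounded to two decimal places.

Schedule: | T1 0-2 | T2 2-8 | T3 8-12 | T4 12-16 |
Completion: T1=2  T2=8  T3=12  T4=16
Turnaround (C−A): T1=2  T2=8  T3=12  T4=16
Turnaround times: T1=2, T2=8, T3=12, T4=16
Average turnaround = (2+8+12+16) / 4 = 38/4 = 9.50

9.50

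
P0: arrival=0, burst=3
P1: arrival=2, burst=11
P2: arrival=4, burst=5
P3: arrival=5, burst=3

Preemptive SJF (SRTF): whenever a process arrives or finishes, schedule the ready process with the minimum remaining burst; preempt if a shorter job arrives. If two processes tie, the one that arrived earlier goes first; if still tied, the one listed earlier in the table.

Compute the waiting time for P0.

Timeline: | P0 0-3 | P1 3-4 | P2 4-5 | P3 5-8 | P2 8-12 | P1 12-22 |
Completion: P0=3  P1=22  P2=12  P3=8
Turnaround (C−A): P0=3  P1=20  P2=8  P3=3
Waiting(P0) = turnaround − burst = 3 − 3 = 0

0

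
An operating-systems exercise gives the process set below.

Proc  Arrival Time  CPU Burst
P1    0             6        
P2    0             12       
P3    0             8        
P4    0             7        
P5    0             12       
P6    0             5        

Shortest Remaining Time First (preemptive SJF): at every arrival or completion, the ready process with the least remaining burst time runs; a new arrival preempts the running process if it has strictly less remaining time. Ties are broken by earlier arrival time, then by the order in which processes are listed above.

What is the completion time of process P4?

Gantt: | P6 0-5 | P1 5-11 | P4 11-18 | P3 18-26 | P2 26-38 | P5 38-50 |
Completion: P1=11  P2=38  P3=26  P4=18  P5=50  P6=5

18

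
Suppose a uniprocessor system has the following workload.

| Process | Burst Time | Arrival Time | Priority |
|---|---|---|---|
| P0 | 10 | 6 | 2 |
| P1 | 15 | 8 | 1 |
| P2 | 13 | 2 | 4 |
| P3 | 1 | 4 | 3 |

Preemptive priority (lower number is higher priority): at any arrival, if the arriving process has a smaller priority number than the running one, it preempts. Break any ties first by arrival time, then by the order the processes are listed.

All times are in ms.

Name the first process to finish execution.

P3

Gantt: | idle 0-2 | P2 2-4 | P3 4-5 | P2 5-6 | P0 6-8 | P1 8-23 | P0 23-31 | P2 31-41 |
Completion: P0=31  P1=23  P2=41  P3=5
Turnaround (C−A): P0=25  P1=15  P2=39  P3=1
Finish order: P3 → P1 → P0 → P2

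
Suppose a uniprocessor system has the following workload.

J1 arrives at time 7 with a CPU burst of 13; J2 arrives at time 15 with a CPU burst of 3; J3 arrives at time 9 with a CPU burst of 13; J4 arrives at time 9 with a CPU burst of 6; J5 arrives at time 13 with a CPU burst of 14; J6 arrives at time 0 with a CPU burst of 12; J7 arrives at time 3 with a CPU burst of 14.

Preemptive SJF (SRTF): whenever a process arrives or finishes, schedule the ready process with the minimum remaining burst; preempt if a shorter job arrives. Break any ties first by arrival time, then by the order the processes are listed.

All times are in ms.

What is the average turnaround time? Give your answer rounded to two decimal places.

Schedule: | J6 0-12 | J4 12-18 | J2 18-21 | J1 21-34 | J3 34-47 | J7 47-61 | J5 61-75 |
Completion: J1=34  J2=21  J3=47  J4=18  J5=75  J6=12  J7=61
Turnaround times: J1=27, J2=6, J3=38, J4=9, J5=62, J6=12, J7=58
Average turnaround = (27+6+38+9+62+12+58) / 7 = 212/7 = 30.29

30.29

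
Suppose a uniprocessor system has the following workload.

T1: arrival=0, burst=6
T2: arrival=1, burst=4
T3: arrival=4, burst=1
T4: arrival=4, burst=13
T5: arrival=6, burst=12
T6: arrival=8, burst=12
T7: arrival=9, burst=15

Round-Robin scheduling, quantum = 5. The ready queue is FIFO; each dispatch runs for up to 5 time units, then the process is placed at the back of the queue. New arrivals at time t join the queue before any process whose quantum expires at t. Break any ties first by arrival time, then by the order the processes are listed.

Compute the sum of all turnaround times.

Gantt: | T1 0-5 | T2 5-9 | T3 9-10 | T4 10-15 | T1 15-16 | T5 16-21 | T6 21-26 | T7 26-31 | T4 31-36 | T5 36-41 | T6 41-46 | T7 46-51 | T4 51-54 | T5 54-56 | T6 56-58 | T7 58-63 |
Completion: T1=16  T2=9  T3=10  T4=54  T5=56  T6=58  T7=63
Turnaround = completion − arrival: T1=16, T2=8, T3=6, T4=50, T5=50, T6=50, T7=54
Total turnaround = 16 + 8 + 6 + 50 + 50 + 50 + 54 = 234

234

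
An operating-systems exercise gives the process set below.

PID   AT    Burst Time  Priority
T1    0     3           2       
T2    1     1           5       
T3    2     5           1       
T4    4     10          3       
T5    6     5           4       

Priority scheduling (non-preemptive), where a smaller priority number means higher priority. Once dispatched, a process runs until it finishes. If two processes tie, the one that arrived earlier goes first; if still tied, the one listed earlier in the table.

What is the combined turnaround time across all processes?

Timeline: | T1 0-3 | T3 3-8 | T4 8-18 | T5 18-23 | T2 23-24 |
Completion: T1=3  T2=24  T3=8  T4=18  T5=23
Turnaround = completion − arrival: T1=3, T2=23, T3=6, T4=14, T5=17
Total turnaround = 3 + 23 + 6 + 14 + 17 = 63

63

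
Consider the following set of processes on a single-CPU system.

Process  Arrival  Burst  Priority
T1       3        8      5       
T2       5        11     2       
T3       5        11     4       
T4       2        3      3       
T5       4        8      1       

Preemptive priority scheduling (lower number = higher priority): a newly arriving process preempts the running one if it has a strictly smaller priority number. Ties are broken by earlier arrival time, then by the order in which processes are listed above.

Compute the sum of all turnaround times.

118

Timeline: | idle 0-2 | T4 2-4 | T5 4-12 | T2 12-23 | T4 23-24 | T3 24-35 | T1 35-43 |
Completion: T1=43  T2=23  T3=35  T4=24  T5=12
Turnaround (C−A): T1=40  T2=18  T3=30  T4=22  T5=8
Turnaround = completion − arrival: T1=40, T2=18, T3=30, T4=22, T5=8
Total turnaround = 40 + 18 + 30 + 22 + 8 = 118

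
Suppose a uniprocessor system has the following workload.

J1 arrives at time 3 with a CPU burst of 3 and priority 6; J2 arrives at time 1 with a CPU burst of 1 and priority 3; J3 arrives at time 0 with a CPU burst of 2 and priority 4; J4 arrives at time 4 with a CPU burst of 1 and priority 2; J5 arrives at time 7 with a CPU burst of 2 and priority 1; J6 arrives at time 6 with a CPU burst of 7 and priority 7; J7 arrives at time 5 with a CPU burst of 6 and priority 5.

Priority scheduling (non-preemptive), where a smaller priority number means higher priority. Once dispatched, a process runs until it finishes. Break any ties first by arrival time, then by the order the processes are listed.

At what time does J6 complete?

22

Gantt: | J3 0-2 | J2 2-3 | J1 3-6 | J4 6-7 | J5 7-9 | J7 9-15 | J6 15-22 |
Completion: J1=6  J2=3  J3=2  J4=7  J5=9  J6=22  J7=15
Turnaround (C−A): J1=3  J2=2  J3=2  J4=3  J5=2  J6=16  J7=10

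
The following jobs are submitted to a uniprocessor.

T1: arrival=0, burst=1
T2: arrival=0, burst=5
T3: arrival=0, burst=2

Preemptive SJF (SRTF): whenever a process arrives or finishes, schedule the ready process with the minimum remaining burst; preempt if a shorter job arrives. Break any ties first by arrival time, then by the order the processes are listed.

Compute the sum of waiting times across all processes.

Timeline: | T1 0-1 | T3 1-3 | T2 3-8 |
Completion: T1=1  T2=8  T3=3
Waiting = turnaround − burst: T1=0, T2=3, T3=1
Total waiting = 0 + 3 + 1 = 4

4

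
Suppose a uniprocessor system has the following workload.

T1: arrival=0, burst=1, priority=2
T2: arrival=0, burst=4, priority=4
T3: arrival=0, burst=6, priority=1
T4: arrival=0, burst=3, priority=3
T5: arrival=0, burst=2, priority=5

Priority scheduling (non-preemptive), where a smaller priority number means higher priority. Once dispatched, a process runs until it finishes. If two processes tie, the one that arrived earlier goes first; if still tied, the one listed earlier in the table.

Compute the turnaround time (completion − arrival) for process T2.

Timeline: | T3 0-6 | T1 6-7 | T4 7-10 | T2 10-14 | T5 14-16 |
Completion: T1=7  T2=14  T3=6  T4=10  T5=16
Turnaround (C−A): T1=7  T2=14  T3=6  T4=10  T5=16
Turnaround(T2) = completion − arrival = 14 − 0 = 14

14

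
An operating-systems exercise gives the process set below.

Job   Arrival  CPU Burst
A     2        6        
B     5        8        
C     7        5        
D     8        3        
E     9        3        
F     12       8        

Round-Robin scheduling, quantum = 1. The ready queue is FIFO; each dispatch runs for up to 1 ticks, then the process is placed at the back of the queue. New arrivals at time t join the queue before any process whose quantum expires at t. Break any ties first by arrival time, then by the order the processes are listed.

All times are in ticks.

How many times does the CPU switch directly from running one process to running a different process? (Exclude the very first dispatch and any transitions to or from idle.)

28

Timeline: | idle 0-2 | A 2-5 | B 5-6 | A 6-7 | B 7-8 | C 8-9 | A 9-10 | D 10-11 | B 11-12 | E 12-13 | C 13-14 | A 14-15 | D 15-16 | F 16-17 | B 17-18 | E 18-19 | C 19-20 | D 20-21 | F 21-22 | B 22-23 | E 23-24 | C 24-25 | F 25-26 | B 26-27 | C 27-28 | F 28-29 | B 29-30 | F 30-31 | B 31-32 | F 32-35 |
Completion: A=15  B=32  C=28  D=21  E=24  F=35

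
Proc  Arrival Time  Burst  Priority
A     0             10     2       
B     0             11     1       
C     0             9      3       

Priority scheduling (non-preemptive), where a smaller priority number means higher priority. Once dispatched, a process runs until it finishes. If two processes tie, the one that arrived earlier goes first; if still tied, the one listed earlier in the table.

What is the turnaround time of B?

11

Timeline: | B 0-11 | A 11-21 | C 21-30 |
Completion: A=21  B=11  C=30
Turnaround (C−A): A=21  B=11  C=30
Turnaround(B) = completion − arrival = 11 − 0 = 11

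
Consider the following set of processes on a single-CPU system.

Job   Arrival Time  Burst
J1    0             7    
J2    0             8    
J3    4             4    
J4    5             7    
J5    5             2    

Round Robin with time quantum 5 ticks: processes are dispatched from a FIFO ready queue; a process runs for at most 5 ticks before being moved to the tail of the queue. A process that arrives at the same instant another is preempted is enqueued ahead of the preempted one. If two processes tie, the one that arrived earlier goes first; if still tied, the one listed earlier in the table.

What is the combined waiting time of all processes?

70

Gantt: | J1 0-5 | J2 5-10 | J3 10-14 | J4 14-19 | J5 19-21 | J1 21-23 | J2 23-26 | J4 26-28 |
Completion: J1=23  J2=26  J3=14  J4=28  J5=21
Turnaround (C−A): J1=23  J2=26  J3=10  J4=23  J5=16
Waiting = turnaround − burst: J1=16, J2=18, J3=6, J4=16, J5=14
Total waiting = 16 + 18 + 6 + 16 + 14 = 70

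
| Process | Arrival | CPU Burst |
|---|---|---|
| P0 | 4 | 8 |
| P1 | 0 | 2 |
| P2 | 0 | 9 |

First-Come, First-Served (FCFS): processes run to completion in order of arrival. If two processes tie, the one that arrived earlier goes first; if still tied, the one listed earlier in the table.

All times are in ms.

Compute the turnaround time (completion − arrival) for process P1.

2

Gantt: | P1 0-2 | P2 2-11 | P0 11-19 |
Completion: P0=19  P1=2  P2=11
Turnaround (C−A): P0=15  P1=2  P2=11
Turnaround(P1) = completion − arrival = 2 − 0 = 2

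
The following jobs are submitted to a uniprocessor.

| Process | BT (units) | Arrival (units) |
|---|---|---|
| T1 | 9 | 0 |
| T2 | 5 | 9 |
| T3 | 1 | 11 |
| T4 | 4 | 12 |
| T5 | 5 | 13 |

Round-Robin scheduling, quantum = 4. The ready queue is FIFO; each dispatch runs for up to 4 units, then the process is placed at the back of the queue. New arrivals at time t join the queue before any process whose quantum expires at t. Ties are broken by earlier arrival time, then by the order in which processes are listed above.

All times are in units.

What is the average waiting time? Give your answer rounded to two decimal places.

Timeline: | T1 0-9 | T2 9-13 | T3 13-14 | T4 14-18 | T5 18-22 | T2 22-23 | T5 23-24 |
Completion: T1=9  T2=23  T3=14  T4=18  T5=24
Turnaround (C−A): T1=9  T2=14  T3=3  T4=6  T5=11
Waiting times: T1=0, T2=9, T3=2, T4=2, T5=6
Average waiting = (0+9+2+2+6) / 5 = 19/5 = 3.80

3.80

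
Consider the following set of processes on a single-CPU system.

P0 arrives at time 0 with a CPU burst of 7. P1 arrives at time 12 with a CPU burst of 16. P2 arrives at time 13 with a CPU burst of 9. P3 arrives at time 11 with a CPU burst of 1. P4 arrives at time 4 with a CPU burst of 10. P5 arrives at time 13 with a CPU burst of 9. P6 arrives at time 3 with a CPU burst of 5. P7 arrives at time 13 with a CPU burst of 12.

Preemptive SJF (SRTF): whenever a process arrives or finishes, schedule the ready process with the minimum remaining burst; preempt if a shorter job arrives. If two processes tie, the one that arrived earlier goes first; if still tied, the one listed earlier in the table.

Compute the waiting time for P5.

Schedule: | P0 0-7 | P6 7-12 | P3 12-13 | P2 13-22 | P5 22-31 | P4 31-41 | P7 41-53 | P1 53-69 |
Completion: P0=7  P1=69  P2=22  P3=13  P4=41  P5=31  P6=12  P7=53
Waiting(P5) = turnaround − burst = 18 − 9 = 9

9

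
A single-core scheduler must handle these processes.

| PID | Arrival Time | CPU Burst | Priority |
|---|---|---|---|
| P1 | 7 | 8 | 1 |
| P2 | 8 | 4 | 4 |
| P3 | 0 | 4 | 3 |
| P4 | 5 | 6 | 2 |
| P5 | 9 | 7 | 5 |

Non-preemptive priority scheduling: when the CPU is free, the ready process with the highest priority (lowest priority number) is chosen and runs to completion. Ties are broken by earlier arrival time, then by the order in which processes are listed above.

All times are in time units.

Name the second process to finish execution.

Timeline: | P3 0-4 | idle 4-5 | P4 5-11 | P1 11-19 | P2 19-23 | P5 23-30 |
Completion: P1=19  P2=23  P3=4  P4=11  P5=30
Turnaround (C−A): P1=12  P2=15  P3=4  P4=6  P5=21
Finish order: P3 → P4 → P1 → P2 → P5

P4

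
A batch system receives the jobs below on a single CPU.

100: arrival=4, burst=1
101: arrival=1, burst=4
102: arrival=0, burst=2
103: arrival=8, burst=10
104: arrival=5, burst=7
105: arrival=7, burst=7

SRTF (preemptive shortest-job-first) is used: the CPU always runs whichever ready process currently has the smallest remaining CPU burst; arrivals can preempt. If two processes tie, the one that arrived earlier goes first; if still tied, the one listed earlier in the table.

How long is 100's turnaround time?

Gantt: | 102 0-2 | 101 2-4 | 100 4-5 | 101 5-7 | 104 7-14 | 105 14-21 | 103 21-31 |
Completion: 100=5  101=7  102=2  103=31  104=14  105=21
Turnaround(100) = completion − arrival = 5 − 4 = 1

1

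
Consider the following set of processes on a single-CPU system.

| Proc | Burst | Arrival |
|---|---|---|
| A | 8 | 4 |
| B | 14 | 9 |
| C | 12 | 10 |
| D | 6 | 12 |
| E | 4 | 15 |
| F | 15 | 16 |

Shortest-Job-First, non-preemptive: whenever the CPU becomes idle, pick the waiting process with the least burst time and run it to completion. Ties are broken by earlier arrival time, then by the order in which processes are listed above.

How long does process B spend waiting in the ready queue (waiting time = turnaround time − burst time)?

Timeline: | idle 0-4 | A 4-12 | D 12-18 | E 18-22 | C 22-34 | B 34-48 | F 48-63 |
Completion: A=12  B=48  C=34  D=18  E=22  F=63
Waiting(B) = turnaround − burst = 39 − 14 = 25

25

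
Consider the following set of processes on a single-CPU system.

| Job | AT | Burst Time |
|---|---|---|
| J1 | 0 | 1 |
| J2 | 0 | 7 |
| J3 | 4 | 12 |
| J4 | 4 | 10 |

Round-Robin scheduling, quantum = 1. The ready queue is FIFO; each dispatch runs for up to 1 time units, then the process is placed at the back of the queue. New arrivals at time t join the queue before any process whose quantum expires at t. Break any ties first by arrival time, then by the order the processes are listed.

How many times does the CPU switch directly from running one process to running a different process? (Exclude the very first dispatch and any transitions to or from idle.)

26

Gantt: | J1 0-1 | J2 1-4 | J3 4-5 | J4 5-6 | J2 6-7 | J3 7-8 | J4 8-9 | J2 9-10 | J3 10-11 | J4 11-12 | J2 12-13 | J3 13-14 | J4 14-15 | J2 15-16 | J3 16-17 | J4 17-18 | J3 18-19 | J4 19-20 | J3 20-21 | J4 21-22 | J3 22-23 | J4 23-24 | J3 24-25 | J4 25-26 | J3 26-27 | J4 27-28 | J3 28-30 |
Completion: J1=1  J2=16  J3=30  J4=28
Turnaround (C−A): J1=1  J2=16  J3=26  J4=24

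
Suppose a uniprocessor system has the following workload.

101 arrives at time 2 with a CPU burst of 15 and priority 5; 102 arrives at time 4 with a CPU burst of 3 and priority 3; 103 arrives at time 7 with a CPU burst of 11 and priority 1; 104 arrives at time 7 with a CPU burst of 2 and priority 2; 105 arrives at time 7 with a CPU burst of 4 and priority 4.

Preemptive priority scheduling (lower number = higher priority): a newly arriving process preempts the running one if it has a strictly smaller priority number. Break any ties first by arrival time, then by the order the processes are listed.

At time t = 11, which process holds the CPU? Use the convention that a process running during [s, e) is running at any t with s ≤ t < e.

103

Schedule: | idle 0-2 | 101 2-4 | 102 4-7 | 103 7-18 | 104 18-20 | 105 20-24 | 101 24-37 |
Completion: 101=37  102=7  103=18  104=20  105=24
Turnaround (C−A): 101=35  102=3  103=11  104=13  105=17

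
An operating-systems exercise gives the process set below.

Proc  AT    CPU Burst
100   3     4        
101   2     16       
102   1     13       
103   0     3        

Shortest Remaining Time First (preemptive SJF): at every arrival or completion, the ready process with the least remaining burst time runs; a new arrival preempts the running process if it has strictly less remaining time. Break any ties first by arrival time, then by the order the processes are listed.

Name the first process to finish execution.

Schedule: | 103 0-3 | 100 3-7 | 102 7-20 | 101 20-36 |
Completion: 100=7  101=36  102=20  103=3
Turnaround (C−A): 100=4  101=34  102=19  103=3
Finish order: 103 → 100 → 102 → 101

103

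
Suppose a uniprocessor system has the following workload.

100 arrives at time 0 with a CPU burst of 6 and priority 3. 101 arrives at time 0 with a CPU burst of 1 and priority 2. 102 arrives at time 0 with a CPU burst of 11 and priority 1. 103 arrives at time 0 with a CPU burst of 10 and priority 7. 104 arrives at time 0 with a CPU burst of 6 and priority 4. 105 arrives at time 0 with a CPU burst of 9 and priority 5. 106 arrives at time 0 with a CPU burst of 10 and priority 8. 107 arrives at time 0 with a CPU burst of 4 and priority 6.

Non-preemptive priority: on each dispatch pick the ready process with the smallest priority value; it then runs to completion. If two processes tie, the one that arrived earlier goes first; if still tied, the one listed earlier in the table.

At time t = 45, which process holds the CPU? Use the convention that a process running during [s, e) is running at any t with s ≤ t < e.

Timeline: | 102 0-11 | 101 11-12 | 100 12-18 | 104 18-24 | 105 24-33 | 107 33-37 | 103 37-47 | 106 47-57 |
Completion: 100=18  101=12  102=11  103=47  104=24  105=33  106=57  107=37
Turnaround (C−A): 100=18  101=12  102=11  103=47  104=24  105=33  106=57  107=37

103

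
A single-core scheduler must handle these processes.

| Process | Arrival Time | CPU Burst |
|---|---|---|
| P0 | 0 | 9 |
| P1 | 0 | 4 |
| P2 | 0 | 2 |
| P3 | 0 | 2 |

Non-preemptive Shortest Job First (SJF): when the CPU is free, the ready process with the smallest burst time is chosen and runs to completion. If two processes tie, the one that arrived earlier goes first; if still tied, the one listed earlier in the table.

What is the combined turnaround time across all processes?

Schedule: | P2 0-2 | P3 2-4 | P1 4-8 | P0 8-17 |
Completion: P0=17  P1=8  P2=2  P3=4
Turnaround = completion − arrival: P0=17, P1=8, P2=2, P3=4
Total turnaround = 17 + 8 + 2 + 4 = 31

31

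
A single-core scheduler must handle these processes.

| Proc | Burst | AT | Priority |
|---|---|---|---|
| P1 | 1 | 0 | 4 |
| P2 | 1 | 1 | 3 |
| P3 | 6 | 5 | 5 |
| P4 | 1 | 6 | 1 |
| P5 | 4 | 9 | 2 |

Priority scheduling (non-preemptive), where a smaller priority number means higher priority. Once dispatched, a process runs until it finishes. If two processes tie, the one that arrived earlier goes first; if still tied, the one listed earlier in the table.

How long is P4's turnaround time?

Timeline: | P1 0-1 | P2 1-2 | idle 2-5 | P3 5-11 | P4 11-12 | P5 12-16 |
Completion: P1=1  P2=2  P3=11  P4=12  P5=16
Turnaround (C−A): P1=1  P2=1  P3=6  P4=6  P5=7
Turnaround(P4) = completion − arrival = 12 − 6 = 6

6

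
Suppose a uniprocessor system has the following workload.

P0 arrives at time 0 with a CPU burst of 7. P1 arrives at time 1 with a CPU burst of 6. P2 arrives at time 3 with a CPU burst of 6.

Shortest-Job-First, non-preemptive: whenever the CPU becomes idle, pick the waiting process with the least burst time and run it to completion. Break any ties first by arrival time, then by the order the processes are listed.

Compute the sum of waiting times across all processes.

16

Gantt: | P0 0-7 | P1 7-13 | P2 13-19 |
Completion: P0=7  P1=13  P2=19
Turnaround (C−A): P0=7  P1=12  P2=16
Waiting = turnaround − burst: P0=0, P1=6, P2=10
Total waiting = 0 + 6 + 10 = 16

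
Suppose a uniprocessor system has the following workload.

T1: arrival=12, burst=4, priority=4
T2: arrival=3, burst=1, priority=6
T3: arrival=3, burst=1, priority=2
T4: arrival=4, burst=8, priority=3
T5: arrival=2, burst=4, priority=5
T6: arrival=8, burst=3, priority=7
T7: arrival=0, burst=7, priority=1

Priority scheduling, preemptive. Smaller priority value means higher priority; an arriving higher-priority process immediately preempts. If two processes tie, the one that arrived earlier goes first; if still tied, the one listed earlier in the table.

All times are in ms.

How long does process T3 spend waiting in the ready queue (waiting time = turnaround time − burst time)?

4

Gantt: | T7 0-7 | T3 7-8 | T4 8-16 | T1 16-20 | T5 20-24 | T2 24-25 | T6 25-28 |
Completion: T1=20  T2=25  T3=8  T4=16  T5=24  T6=28  T7=7
Waiting(T3) = turnaround − burst = 5 − 1 = 4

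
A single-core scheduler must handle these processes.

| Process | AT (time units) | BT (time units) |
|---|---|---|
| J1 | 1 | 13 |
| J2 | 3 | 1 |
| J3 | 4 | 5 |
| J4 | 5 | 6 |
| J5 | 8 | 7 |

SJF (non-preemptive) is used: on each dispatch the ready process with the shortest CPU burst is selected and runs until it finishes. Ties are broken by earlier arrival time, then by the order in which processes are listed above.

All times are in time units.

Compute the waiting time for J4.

Timeline: | idle 0-1 | J1 1-14 | J2 14-15 | J3 15-20 | J4 20-26 | J5 26-33 |
Completion: J1=14  J2=15  J3=20  J4=26  J5=33
Turnaround (C−A): J1=13  J2=12  J3=16  J4=21  J5=25
Waiting(J4) = turnaround − burst = 21 − 6 = 15

15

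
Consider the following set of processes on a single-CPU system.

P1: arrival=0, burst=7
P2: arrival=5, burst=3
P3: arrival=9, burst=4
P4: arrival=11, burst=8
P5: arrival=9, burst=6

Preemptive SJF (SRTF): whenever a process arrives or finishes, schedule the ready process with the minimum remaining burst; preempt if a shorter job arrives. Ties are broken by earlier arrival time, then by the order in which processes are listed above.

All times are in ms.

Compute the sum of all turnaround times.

45

Schedule: | P1 0-7 | P2 7-10 | P3 10-14 | P5 14-20 | P4 20-28 |
Completion: P1=7  P2=10  P3=14  P4=28  P5=20
Turnaround (C−A): P1=7  P2=5  P3=5  P4=17  P5=11
Turnaround = completion − arrival: P1=7, P2=5, P3=5, P4=17, P5=11
Total turnaround = 7 + 5 + 5 + 17 + 11 = 45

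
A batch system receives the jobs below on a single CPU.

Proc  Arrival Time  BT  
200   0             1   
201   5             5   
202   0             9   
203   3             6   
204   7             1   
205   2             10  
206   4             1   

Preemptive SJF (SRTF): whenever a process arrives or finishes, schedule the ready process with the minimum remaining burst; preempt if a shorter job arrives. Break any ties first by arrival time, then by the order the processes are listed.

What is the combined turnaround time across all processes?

76

Gantt: | 200 0-1 | 202 1-3 | 203 3-4 | 206 4-5 | 203 5-7 | 204 7-8 | 203 8-11 | 201 11-16 | 202 16-23 | 205 23-33 |
Completion: 200=1  201=16  202=23  203=11  204=8  205=33  206=5
Turnaround = completion − arrival: 200=1, 201=11, 202=23, 203=8, 204=1, 205=31, 206=1
Total turnaround = 1 + 11 + 23 + 8 + 1 + 31 + 1 = 76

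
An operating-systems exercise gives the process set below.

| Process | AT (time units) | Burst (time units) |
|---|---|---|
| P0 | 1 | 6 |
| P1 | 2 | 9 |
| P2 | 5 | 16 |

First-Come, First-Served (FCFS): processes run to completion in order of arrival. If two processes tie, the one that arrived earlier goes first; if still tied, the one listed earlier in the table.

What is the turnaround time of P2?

27

Timeline: | idle 0-1 | P0 1-7 | P1 7-16 | P2 16-32 |
Completion: P0=7  P1=16  P2=32
Turnaround(P2) = completion − arrival = 32 − 5 = 27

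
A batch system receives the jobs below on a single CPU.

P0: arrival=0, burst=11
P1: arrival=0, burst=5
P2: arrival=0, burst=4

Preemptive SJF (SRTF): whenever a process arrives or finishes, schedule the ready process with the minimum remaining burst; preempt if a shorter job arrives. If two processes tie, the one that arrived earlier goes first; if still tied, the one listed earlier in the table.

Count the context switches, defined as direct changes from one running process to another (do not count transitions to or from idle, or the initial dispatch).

2

Schedule: | P2 0-4 | P1 4-9 | P0 9-20 |
Completion: P0=20  P1=9  P2=4
Turnaround (C−A): P0=20  P1=9  P2=4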